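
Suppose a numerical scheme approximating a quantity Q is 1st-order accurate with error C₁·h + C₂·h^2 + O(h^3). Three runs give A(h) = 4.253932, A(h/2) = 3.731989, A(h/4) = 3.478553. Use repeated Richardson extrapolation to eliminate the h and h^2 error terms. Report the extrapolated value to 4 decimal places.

First eliminate the h term (factor 2^1 = 2):
  B₁ = (2·3.731989 − 4.253932)/1 = 3.210046
  B₂ = (2·3.478553 − 3.731989)/1 = 3.225117
Then eliminate the h^2 term (factor 2^2 = 4):
  (4·3.225117 − 3.210046)/3 = 3.230141

3.2301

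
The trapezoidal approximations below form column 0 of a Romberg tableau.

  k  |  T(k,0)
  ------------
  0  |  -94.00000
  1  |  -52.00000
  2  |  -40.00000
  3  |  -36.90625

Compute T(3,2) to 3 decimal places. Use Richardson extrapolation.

-35.867

Richardson extrapolation on the trapezoidal column (denominator 4−1=3):
T(2,1) = (4·(-40.00000) − (-52.00000)) / 3 = -36.00000
T(3,1) = (4·(-36.90625) − (-40.00000)) / 3 = -35.87500
T(3,2) = -35.87500 + (-35.87500 − (-36.00000))/15 = -35.86667
(Column j=1 coincides with Simpson's rule on the same nodes.)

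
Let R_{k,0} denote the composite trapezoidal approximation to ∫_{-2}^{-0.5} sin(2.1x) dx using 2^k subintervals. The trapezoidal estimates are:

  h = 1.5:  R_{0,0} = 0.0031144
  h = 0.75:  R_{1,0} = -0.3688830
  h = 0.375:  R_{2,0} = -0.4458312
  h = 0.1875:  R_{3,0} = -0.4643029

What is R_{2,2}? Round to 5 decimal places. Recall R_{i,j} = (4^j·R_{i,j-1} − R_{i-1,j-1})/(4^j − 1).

-0.47005

Richardson extrapolation on the trapezoidal column (denominator 4−1=3):
R_{1,1} = (4·(-0.3688830) − 0.0031144) / 3 = -0.4928821
R_{2,1} = (4·(-0.4458312) − (-0.3688830)) / 3 = -0.4714806
R_{2,2} = -0.4714806 + (-0.4714806 − (-0.4928821))/15 = -0.4700538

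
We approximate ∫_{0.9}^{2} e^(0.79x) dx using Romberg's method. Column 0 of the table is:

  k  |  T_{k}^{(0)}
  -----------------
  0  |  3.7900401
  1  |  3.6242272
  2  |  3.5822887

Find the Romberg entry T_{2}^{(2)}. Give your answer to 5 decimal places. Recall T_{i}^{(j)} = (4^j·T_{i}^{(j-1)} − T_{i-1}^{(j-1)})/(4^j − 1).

Richardson extrapolation on the trapezoidal column (denominator 4−1=3):
T_{1}^{(1)} = (4·3.6242272 − 3.7900401) / 3 = 3.5689562
T_{2}^{(1)} = (4·3.5822887 − 3.6242272) / 3 = 3.5683092
T_{2}^{(2)} = (16·3.5683092 − 3.5689562) / 15 = 3.5682661

3.56827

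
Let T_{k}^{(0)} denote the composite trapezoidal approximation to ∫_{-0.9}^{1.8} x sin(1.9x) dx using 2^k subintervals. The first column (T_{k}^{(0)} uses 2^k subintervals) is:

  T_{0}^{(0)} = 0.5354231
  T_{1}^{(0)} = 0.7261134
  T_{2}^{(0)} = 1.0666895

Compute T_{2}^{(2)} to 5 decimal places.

1.20625

T_{1}^{(1)} = 0.7261134 + (0.7261134 − 0.5354231)/3 = 0.7896768
T_{2}^{(1)} = 1.0666895 + (1.0666895 − 0.7261134)/3 = 1.1802149
T_{2}^{(2)} = (16·1.1802149 − 0.7896768) / 15 = 1.2062508
(Column j=1 coincides with Simpson's rule on the same nodes.)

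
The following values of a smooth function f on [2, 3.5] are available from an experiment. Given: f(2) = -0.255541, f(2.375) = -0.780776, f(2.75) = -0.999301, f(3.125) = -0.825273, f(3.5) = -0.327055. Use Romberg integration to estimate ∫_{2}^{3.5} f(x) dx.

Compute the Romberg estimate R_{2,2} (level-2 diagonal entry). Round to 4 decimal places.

R_{0,0} (trapezoid, 1 panel, h=1.5000): -0.436947
R_{1,0} (trapezoid, 2 panels, h=0.7500): -0.967949
R_{2,0} (trapezoid, 4 panels, h=0.3750): -1.086243
R_{1,1} = -0.967949 + (-0.967949 − (-0.436947))/3 = -1.144950
R_{2,1} = -1.086243 + (-1.086243 − (-0.967949))/3 = -1.125674
R_{2,2} = -1.125674 + (-1.125674 − (-1.144950))/15 = -1.124389

-1.1244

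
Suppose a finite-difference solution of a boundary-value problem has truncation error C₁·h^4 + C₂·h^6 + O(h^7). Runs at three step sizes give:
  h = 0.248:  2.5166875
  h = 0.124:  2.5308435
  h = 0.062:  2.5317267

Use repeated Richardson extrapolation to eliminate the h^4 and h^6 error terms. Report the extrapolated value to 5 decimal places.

First eliminate the h^4 term (factor 2^4 = 16):
  B₁ = (16·2.5308435 − 2.5166875)/15 = 2.5317872
  B₂ = (16·2.5317267 − 2.5308435)/15 = 2.5317856
Then eliminate the h^6 term (factor 2^6 = 64):
  (64·2.5317856 − 2.5317872)/63 = 2.5317856

2.53179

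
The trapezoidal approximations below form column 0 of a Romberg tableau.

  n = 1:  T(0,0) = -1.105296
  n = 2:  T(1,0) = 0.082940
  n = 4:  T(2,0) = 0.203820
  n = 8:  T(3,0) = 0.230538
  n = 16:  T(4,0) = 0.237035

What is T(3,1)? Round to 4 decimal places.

0.2394

Richardson extrapolation on the trapezoidal column (denominator 4−1=3):
T(3,1) = 0.230538 + (0.230538 − 0.203820)/3 = 0.239444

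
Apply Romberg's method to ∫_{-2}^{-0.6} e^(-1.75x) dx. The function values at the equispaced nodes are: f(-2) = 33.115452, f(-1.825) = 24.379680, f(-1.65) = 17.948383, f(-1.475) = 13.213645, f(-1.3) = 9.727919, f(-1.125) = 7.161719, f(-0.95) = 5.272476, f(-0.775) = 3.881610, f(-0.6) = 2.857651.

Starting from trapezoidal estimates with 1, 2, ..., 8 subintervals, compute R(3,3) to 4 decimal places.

R(0,0) (trapezoid, 1 panel, h=1.4000): 25.181172
R(1,0) (trapezoid, 2 panels, h=0.7000): 19.400129
R(2,0) (trapezoid, 4 panels, h=0.3500): 17.827365
R(3,0) (trapezoid, 8 panels, h=0.1750): 17.425097
R(1,1) = 19.400129 + (19.400129 − 25.181172)/3 = 17.473115
R(2,1) = 17.827365 + (17.827365 − 19.400129)/3 = 17.303110
R(3,1) = 17.425097 + (17.425097 − 17.827365)/3 = 17.291008
R(2,2) = 17.303110 + (17.303110 − 17.473115)/15 = 17.291776
R(3,2) = 17.291008 + (17.291008 − 17.303110)/15 = 17.290201
R(3,3) = 17.290201 + (17.290201 − 17.291776)/63 = 17.290176

17.2902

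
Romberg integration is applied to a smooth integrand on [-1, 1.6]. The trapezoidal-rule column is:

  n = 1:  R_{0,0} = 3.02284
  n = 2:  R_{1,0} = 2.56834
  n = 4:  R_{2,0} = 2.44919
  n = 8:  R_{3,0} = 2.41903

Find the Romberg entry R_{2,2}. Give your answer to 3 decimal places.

R_{1,1} = (4·2.56834 − 3.02284) / 3 = 2.41684
R_{2,1} = (4·2.44919 − 2.56834) / 3 = 2.40947
R_{2,2} = 2.40947 + (2.40947 − 2.41684)/15 = 2.40898
(Column j=1 coincides with Simpson's rule on the same nodes.)

2.409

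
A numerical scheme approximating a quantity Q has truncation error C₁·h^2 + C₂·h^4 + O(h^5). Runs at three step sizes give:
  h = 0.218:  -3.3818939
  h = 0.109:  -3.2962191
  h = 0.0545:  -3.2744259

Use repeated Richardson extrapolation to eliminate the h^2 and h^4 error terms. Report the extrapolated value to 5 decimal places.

First eliminate the h^2 term (factor 2^2 = 4):
  B₁ = (4·(-3.2962191) − (-3.3818939))/3 = -3.2676608
  B₂ = (4·(-3.2744259) − (-3.2962191))/3 = -3.2671615
Then eliminate the h^4 term (factor 2^4 = 16):
  (16·(-3.2671615) − (-3.2676608))/15 = -3.2671282

-3.26713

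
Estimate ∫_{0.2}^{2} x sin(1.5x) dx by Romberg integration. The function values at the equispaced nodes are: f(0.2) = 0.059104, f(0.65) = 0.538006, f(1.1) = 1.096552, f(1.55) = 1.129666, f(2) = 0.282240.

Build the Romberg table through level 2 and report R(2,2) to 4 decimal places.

1.3783

R(0,0) (trapezoid, 1 panel, h=1.8000): 0.307210
R(1,0) (trapezoid, 2 panels, h=0.9000): 1.140502
R(2,0) (trapezoid, 4 panels, h=0.4500): 1.320703
R(1,1) = 1.140502 + (1.140502 − 0.307210)/3 = 1.418266
R(2,1) = 1.320703 + (1.320703 − 1.140502)/3 = 1.380770
R(2,2) = 1.380770 + (1.380770 − 1.418266)/15 = 1.378270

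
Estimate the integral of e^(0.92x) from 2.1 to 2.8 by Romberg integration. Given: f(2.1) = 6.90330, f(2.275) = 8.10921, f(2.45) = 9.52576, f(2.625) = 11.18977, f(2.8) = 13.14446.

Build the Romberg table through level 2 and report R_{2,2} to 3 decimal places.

6.784

R_{0,0} (trapezoid, 1 panel, h=0.7000): 7.01672
R_{1,0} (trapezoid, 2 panels, h=0.3500): 6.84237
R_{2,0} (trapezoid, 4 panels, h=0.1750): 6.79851
R_{1,1} = 6.84237 + (6.84237 − 7.01672)/3 = 6.78425
R_{2,1} = 6.79851 + (6.79851 − 6.84237)/3 = 6.78389
R_{2,2} = 6.78389 + (6.78389 − 6.78425)/15 = 6.78387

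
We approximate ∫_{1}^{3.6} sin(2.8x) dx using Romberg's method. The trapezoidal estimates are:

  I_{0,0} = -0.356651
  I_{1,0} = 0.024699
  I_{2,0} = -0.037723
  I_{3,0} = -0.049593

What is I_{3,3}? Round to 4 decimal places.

-0.0529

Richardson extrapolation on the trapezoidal column (denominator 4−1=3):
I_{1,1} = (4·0.024699 − (-0.356651)) / 3 = 0.151816
I_{2,1} = -0.037723 + (-0.037723 − 0.024699)/3 = -0.058530
I_{3,1} = -0.049593 + (-0.049593 − (-0.037723))/3 = -0.053550
I_{2,2} = (16·(-0.058530) − 0.151816) / 15 = -0.072553
I_{3,2} = -0.053550 + (-0.053550 − (-0.058530))/15 = -0.053218
I_{3,3} = -0.053218 + (-0.053218 − (-0.072553))/63 = -0.052911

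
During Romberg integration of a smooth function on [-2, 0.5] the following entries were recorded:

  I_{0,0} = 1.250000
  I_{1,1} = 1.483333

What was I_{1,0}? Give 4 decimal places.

From I_{1,1} = (4·I_{1,0} − I_{0,0})/3, solve for I_{1,0}:
4·I_{1,0} = 3·1.483333 + 1.250000 = 5.699999
I_{1,0} = 1.425000

1.4250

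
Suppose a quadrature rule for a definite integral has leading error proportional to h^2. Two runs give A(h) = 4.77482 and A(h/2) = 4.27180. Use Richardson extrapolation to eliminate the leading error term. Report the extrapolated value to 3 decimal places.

4.104

Extrapolated value = (4·A(h/2) − A(h)) / (4 − 1)
= (4·4.27180 − 4.77482) / 3
= 12.31238 / 3 = 4.10413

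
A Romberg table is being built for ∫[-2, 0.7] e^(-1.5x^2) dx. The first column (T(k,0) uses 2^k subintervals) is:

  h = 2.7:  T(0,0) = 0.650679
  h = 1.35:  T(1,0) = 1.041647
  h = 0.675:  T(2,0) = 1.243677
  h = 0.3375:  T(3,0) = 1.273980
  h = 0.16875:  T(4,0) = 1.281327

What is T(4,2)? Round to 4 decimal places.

1.2838

T(3,1) = 1.273980 + (1.273980 − 1.243677)/3 = 1.284081
T(4,1) = (4·1.281327 − 1.273980) / 3 = 1.283776
T(4,2) = (16·1.283776 − 1.284081) / 15 = 1.283756
(Column j=1 coincides with Simpson's rule on the same nodes.)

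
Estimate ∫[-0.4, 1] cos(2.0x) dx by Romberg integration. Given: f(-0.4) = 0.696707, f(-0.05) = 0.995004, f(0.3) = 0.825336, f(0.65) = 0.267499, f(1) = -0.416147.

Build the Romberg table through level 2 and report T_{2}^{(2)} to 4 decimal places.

0.8131

T_{0}^{(0)} (trapezoid, 1 panel, h=1.4000): 0.196392
T_{1}^{(0)} (trapezoid, 2 panels, h=0.7000): 0.675931
T_{2}^{(0)} (trapezoid, 4 panels, h=0.3500): 0.779842
T_{1}^{(1)} = 0.675931 + (0.675931 − 0.196392)/3 = 0.835777
T_{2}^{(1)} = 0.779842 + (0.779842 − 0.675931)/3 = 0.814479
T_{2}^{(2)} = 0.814479 + (0.814479 − 0.835777)/15 = 0.813059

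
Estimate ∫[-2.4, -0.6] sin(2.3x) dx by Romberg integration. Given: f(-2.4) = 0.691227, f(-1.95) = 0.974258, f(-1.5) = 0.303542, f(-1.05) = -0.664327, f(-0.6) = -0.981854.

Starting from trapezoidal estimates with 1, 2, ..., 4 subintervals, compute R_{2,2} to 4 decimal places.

0.2305

R_{0,0} (trapezoid, 1 panel, h=1.8000): -0.261564
R_{1,0} (trapezoid, 2 panels, h=0.9000): 0.142406
R_{2,0} (trapezoid, 4 panels, h=0.4500): 0.210672
R_{1,1} = 0.142406 + (0.142406 − (-0.261564))/3 = 0.277063
R_{2,1} = 0.210672 + (0.210672 − 0.142406)/3 = 0.233427
R_{2,2} = 0.233427 + (0.233427 − 0.277063)/15 = 0.230518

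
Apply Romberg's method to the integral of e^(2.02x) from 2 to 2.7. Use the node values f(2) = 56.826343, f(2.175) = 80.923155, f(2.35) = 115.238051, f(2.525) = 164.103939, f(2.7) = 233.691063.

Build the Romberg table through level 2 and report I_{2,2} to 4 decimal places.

I_{0,0} (trapezoid, 1 panel, h=0.7000): 101.681092
I_{1,0} (trapezoid, 2 panels, h=0.3500): 91.173864
I_{2,0} (trapezoid, 4 panels, h=0.1750): 88.466673
I_{1,1} = 91.173864 + (91.173864 − 101.681092)/3 = 87.671455
I_{2,1} = 88.466673 + (88.466673 − 91.173864)/3 = 87.564276
I_{2,2} = 87.564276 + (87.564276 − 87.671455)/15 = 87.557131

87.5571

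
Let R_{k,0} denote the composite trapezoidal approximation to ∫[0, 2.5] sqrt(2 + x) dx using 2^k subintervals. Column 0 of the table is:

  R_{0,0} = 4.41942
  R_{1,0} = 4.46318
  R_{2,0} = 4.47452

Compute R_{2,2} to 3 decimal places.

R_{1,1} = (4·4.46318 − 4.41942) / 3 = 4.47777
R_{2,1} = 4.47452 + (4.47452 − 4.46318)/3 = 4.47830
R_{2,2} = 4.47830 + (4.47830 − 4.47777)/15 = 4.47834
(Column j=1 coincides with Simpson's rule on the same nodes.)

4.478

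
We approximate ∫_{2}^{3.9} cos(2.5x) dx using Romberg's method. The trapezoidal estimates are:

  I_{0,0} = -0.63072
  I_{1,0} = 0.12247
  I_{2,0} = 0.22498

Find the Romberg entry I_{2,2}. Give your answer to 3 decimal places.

Richardson extrapolation on the trapezoidal column (denominator 4−1=3):
I_{1,1} = (4·0.12247 − (-0.63072)) / 3 = 0.37353
I_{2,1} = 0.22498 + (0.22498 − 0.12247)/3 = 0.25915
I_{2,2} = (16·0.25915 − 0.37353) / 15 = 0.25152

0.252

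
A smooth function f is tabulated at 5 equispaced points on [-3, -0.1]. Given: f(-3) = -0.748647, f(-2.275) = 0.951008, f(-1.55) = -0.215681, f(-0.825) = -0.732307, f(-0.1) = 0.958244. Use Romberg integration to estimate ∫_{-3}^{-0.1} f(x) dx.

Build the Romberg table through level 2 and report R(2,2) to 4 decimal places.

R(0,0) (trapezoid, 1 panel, h=2.9000): 0.303916
R(1,0) (trapezoid, 2 panels, h=1.4500): -0.160780
R(2,0) (trapezoid, 4 panels, h=0.7250): 0.078168
R(1,1) = -0.160780 + (-0.160780 − 0.303916)/3 = -0.315679
R(2,1) = 0.078168 + (0.078168 − (-0.160780))/3 = 0.157817
R(2,2) = 0.157817 + (0.157817 − (-0.315679))/15 = 0.189383

0.1894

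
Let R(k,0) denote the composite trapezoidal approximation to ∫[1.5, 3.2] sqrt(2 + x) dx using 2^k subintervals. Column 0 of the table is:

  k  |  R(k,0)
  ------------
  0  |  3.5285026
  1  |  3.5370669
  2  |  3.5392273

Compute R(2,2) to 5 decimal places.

3.53995

Richardson extrapolation on the trapezoidal column (denominator 4−1=3):
R(1,1) = 3.5370669 + (3.5370669 − 3.5285026)/3 = 3.5399217
R(2,1) = 3.5392273 + (3.5392273 − 3.5370669)/3 = 3.5399474
R(2,2) = 3.5399474 + (3.5399474 − 3.5399217)/15 = 3.5399491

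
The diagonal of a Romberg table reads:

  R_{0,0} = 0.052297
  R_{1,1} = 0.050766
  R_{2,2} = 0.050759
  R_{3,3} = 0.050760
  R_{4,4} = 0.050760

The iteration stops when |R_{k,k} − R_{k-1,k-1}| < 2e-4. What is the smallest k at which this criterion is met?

|R_{1,1} − R_{0,0}| = 0.001531 ≥ 2e-4
|R_{2,2} − R_{1,1}| = 0.000007 < 2e-4

k = 2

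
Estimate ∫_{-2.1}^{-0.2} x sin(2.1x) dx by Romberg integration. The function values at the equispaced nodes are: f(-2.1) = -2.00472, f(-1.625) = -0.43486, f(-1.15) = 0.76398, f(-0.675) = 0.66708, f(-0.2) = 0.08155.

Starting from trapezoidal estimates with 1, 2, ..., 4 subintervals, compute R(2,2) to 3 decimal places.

R(0,0) (trapezoid, 1 panel, h=1.9000): -1.82701
R(1,0) (trapezoid, 2 panels, h=0.9500): -0.18772
R(2,0) (trapezoid, 4 panels, h=0.4750): 0.01644
R(1,1) = -0.18772 + (-0.18772 − (-1.82701))/3 = 0.35871
R(2,1) = 0.01644 + (0.01644 − (-0.18772))/3 = 0.08449
R(2,2) = 0.08449 + (0.08449 − 0.35871)/15 = 0.06621

0.066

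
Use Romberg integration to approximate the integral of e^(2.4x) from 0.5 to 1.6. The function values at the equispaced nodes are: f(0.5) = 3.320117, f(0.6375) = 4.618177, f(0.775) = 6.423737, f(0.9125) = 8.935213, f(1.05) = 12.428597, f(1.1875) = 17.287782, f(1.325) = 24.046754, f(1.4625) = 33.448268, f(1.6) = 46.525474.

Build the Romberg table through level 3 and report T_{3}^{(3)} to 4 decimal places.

T_{0}^{(0)} (trapezoid, 1 panel, h=1.1000): 27.415075
T_{1}^{(0)} (trapezoid, 2 panels, h=0.5500): 20.543266
T_{2}^{(0)} (trapezoid, 4 panels, h=0.2750): 18.651018
T_{3}^{(0)} (trapezoid, 8 panels, h=0.1375): 18.165307
T_{1}^{(1)} = 20.543266 + (20.543266 − 27.415075)/3 = 18.252663
T_{2}^{(1)} = 18.651018 + (18.651018 − 20.543266)/3 = 18.020269
T_{3}^{(1)} = 18.165307 + (18.165307 − 18.651018)/3 = 18.003403
T_{2}^{(2)} = 18.020269 + (18.020269 − 18.252663)/15 = 18.004776
T_{3}^{(2)} = 18.003403 + (18.003403 − 18.020269)/15 = 18.002279
T_{3}^{(3)} = 18.002279 + (18.002279 − 18.004776)/63 = 18.002239

18.0022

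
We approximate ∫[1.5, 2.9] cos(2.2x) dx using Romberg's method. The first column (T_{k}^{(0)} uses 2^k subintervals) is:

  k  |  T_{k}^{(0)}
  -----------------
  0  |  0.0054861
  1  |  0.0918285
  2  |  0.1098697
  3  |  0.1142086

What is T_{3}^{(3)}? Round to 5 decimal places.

0.11564

T_{1}^{(1)} = (4·0.0918285 − 0.0054861) / 3 = 0.1206093
T_{2}^{(1)} = (4·0.1098697 − 0.0918285) / 3 = 0.1158834
T_{3}^{(1)} = (4·0.1142086 − 0.1098697) / 3 = 0.1156549
T_{2}^{(2)} = (16·0.1158834 − 0.1206093) / 15 = 0.1155683
T_{3}^{(2)} = 0.1156549 + (0.1156549 − 0.1158834)/15 = 0.1156397
T_{3}^{(3)} = (64·0.1156397 − 0.1155683) / 63 = 0.1156408
(Column j=1 coincides with Simpson's rule on the same nodes.)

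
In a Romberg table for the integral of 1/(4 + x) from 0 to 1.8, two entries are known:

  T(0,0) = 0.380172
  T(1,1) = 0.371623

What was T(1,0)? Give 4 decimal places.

From T(1,1) = (4·T(1,0) − T(0,0))/3, solve for T(1,0):
4·T(1,0) = 3·0.371623 + 0.380172 = 1.495041
T(1,0) = 0.373760

0.3738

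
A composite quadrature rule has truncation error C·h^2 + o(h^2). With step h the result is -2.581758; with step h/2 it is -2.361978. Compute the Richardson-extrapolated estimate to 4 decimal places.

Extrapolated value = (4·A(h/2) − A(h)) / (4 − 1)
= (4·(-2.361978) − (-2.581758)) / 3
= -6.866154 / 3 = -2.288718

-2.2887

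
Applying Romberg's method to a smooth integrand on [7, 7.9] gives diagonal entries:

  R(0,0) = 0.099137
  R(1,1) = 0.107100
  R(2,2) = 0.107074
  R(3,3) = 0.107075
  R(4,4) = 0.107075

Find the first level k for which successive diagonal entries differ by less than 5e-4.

k = 2

|R(1,1) − R(0,0)| = 0.007963 ≥ 5e-4
|R(2,2) − R(1,1)| = 0.000026 < 5e-4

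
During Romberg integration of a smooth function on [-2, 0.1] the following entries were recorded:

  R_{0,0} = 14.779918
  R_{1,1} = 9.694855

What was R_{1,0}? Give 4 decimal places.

From R_{1,1} = (4·R_{1,0} − R_{0,0})/3, solve for R_{1,0}:
4·R_{1,0} = 3·9.694855 + 14.779918 = 43.864483
R_{1,0} = 10.966121

10.9661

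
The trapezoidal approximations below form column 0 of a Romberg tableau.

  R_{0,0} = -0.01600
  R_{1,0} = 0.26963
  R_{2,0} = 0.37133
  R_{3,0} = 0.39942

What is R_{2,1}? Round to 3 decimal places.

0.405

Richardson extrapolation on the trapezoidal column (denominator 4−1=3):
R_{2,1} = (4·0.37133 − 0.26963) / 3 = 0.40523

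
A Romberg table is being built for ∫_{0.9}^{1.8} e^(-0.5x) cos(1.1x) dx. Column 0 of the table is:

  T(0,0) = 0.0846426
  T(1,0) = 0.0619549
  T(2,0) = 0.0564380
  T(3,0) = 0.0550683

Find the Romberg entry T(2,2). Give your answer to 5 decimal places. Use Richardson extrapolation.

T(1,1) = (4·0.0619549 − 0.0846426) / 3 = 0.0543923
T(2,1) = (4·0.0564380 − 0.0619549) / 3 = 0.0545990
T(2,2) = (16·0.0545990 − 0.0543923) / 15 = 0.0546128

0.05461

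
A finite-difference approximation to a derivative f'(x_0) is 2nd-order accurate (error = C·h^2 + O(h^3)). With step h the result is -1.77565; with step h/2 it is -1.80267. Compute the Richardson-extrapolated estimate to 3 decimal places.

The leading error scales as h^2; refining by a factor of 2 reduces it by 2^2 = 4.
Extrapolated value = (4·A(h/2) − A(h)) / (4 − 1)
= (4·(-1.80267) − (-1.77565)) / 3
= -5.43503 / 3 = -1.81168

-1.812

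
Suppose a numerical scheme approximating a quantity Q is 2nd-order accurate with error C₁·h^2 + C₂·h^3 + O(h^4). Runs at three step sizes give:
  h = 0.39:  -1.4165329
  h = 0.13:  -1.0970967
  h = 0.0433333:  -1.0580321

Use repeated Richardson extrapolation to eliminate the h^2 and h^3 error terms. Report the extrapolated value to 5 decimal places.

First eliminate the h^2 term (factor 3^2 = 9):
  B₁ = (9·(-1.0970967) − (-1.4165329))/8 = -1.0571672
  B₂ = (9·(-1.0580321) − (-1.0970967))/8 = -1.0531490
Then eliminate the h^3 term (factor 3^3 = 27):
  (27·(-1.0531490) − (-1.0571672))/26 = -1.0529945

-1.05299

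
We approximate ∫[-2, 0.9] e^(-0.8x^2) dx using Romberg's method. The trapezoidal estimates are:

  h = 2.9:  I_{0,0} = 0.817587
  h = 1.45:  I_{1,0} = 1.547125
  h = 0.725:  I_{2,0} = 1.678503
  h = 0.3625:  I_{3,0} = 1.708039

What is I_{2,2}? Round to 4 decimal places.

1.7178

I_{1,1} = (4·1.547125 − 0.817587) / 3 = 1.790304
I_{2,1} = (4·1.678503 − 1.547125) / 3 = 1.722296
I_{2,2} = 1.722296 + (1.722296 − 1.790304)/15 = 1.717762
(Column j=1 coincides with Simpson's rule on the same nodes.)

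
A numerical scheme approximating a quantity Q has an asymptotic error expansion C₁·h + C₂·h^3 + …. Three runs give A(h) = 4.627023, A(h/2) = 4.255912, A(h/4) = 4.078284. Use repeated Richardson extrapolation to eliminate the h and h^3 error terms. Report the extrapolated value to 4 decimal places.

3.9029

First eliminate the h term (factor 2^1 = 2):
  B₁ = (2·4.255912 − 4.627023)/1 = 3.884801
  B₂ = (2·4.078284 − 4.255912)/1 = 3.900656
Then eliminate the h^3 term (factor 2^3 = 8):
  (8·3.900656 − 3.884801)/7 = 3.902921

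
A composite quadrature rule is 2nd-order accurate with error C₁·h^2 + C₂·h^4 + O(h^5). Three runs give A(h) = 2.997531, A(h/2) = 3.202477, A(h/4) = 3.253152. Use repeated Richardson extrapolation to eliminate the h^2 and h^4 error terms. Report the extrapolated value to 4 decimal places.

First eliminate the h^2 term (factor 2^2 = 4):
  B₁ = (4·3.202477 − 2.997531)/3 = 3.270792
  B₂ = (4·3.253152 − 3.202477)/3 = 3.270044
Then eliminate the h^4 term (factor 2^4 = 16):
  (16·3.270044 − 3.270792)/15 = 3.269994

3.2700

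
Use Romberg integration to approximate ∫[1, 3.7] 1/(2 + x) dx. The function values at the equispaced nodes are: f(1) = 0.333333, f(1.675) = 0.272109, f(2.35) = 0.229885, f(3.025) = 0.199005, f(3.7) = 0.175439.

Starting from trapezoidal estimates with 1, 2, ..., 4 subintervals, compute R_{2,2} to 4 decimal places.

R_{0,0} (trapezoid, 1 panel, h=2.7000): 0.686842
R_{1,0} (trapezoid, 2 panels, h=1.3500): 0.653766
R_{2,0} (trapezoid, 4 panels, h=0.6750): 0.644885
R_{1,1} = 0.653766 + (0.653766 − 0.686842)/3 = 0.642741
R_{2,1} = 0.644885 + (0.644885 − 0.653766)/3 = 0.641925
R_{2,2} = 0.641925 + (0.641925 − 0.642741)/15 = 0.641871

0.6419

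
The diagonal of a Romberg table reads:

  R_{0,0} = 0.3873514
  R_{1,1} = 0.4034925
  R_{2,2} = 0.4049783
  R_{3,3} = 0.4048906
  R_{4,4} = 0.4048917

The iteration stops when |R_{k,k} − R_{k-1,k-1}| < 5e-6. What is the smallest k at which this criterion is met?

|R_{1,1} − R_{0,0}| = 0.0161411 ≥ 5e-6
|R_{2,2} − R_{1,1}| = 0.0014858 ≥ 5e-6
|R_{3,3} − R_{2,2}| = 0.0000877 ≥ 5e-6
|R_{4,4} − R_{3,3}| = 0.0000011 < 5e-6

k = 4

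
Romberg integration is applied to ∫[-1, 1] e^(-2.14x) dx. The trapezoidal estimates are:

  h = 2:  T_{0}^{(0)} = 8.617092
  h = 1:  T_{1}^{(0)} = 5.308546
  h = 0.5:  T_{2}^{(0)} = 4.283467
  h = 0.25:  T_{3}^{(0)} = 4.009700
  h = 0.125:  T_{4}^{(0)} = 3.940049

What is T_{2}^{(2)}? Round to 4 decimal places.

3.9242

T_{1}^{(1)} = (4·5.308546 − 8.617092) / 3 = 4.205697
T_{2}^{(1)} = 4.283467 + (4.283467 − 5.308546)/3 = 3.941774
T_{2}^{(2)} = (16·3.941774 − 4.205697) / 15 = 3.924179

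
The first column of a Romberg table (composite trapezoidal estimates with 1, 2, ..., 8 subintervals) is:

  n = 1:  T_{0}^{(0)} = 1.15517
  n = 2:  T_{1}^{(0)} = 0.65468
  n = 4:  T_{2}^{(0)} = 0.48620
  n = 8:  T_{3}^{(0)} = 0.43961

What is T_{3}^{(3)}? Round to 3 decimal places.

0.424

T_{1}^{(1)} = (4·0.65468 − 1.15517) / 3 = 0.48785
T_{2}^{(1)} = (4·0.48620 − 0.65468) / 3 = 0.43004
T_{3}^{(1)} = 0.43961 + (0.43961 − 0.48620)/3 = 0.42408
T_{2}^{(2)} = 0.43004 + (0.43004 − 0.48785)/15 = 0.42619
T_{3}^{(2)} = (16·0.42408 − 0.43004) / 15 = 0.42368
T_{3}^{(3)} = 0.42368 + (0.42368 − 0.42619)/63 = 0.42364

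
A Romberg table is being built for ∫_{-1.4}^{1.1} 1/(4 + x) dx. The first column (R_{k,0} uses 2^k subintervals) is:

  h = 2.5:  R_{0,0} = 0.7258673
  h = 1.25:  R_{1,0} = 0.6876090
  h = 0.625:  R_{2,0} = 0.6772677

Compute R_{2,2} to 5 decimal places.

0.67375

R_{1,1} = 0.6876090 + (0.6876090 − 0.7258673)/3 = 0.6748562
R_{2,1} = 0.6772677 + (0.6772677 − 0.6876090)/3 = 0.6738206
R_{2,2} = (16·0.6738206 − 0.6748562) / 15 = 0.6737516
(Column j=1 coincides with Simpson's rule on the same nodes.)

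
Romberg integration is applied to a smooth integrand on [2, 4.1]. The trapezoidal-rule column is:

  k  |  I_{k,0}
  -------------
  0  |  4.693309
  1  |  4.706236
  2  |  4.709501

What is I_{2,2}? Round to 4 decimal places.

4.7106

I_{1,1} = 4.706236 + (4.706236 − 4.693309)/3 = 4.710545
I_{2,1} = (4·4.709501 − 4.706236) / 3 = 4.710589
I_{2,2} = (16·4.710589 − 4.710545) / 15 = 4.710592
(Column j=1 coincides with Simpson's rule on the same nodes.)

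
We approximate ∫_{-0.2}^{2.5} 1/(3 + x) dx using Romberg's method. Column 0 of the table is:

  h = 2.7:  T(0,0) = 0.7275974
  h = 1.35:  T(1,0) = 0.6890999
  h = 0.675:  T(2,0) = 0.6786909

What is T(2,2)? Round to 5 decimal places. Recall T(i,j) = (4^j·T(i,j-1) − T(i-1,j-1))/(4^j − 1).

Richardson extrapolation on the trapezoidal column (denominator 4−1=3):
T(1,1) = (4·0.6890999 − 0.7275974) / 3 = 0.6762674
T(2,1) = (4·0.6786909 − 0.6890999) / 3 = 0.6752212
T(2,2) = 0.6752212 + (0.6752212 − 0.6762674)/15 = 0.6751515
(Column j=1 coincides with Simpson's rule on the same nodes.)

0.67515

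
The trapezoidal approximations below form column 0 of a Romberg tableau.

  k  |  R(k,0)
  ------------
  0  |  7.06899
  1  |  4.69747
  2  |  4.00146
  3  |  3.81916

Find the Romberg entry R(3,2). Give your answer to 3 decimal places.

R(2,1) = 4.00146 + (4.00146 − 4.69747)/3 = 3.76946
R(3,1) = 3.81916 + (3.81916 − 4.00146)/3 = 3.75839
R(3,2) = 3.75839 + (3.75839 − 3.76946)/15 = 3.75765
(Column j=1 coincides with Simpson's rule on the same nodes.)

3.758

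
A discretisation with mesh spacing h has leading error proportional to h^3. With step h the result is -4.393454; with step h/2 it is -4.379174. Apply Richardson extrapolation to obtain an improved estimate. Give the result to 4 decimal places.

-4.3771

Extrapolated value = (8·A(h/2) − A(h)) / (8 − 1)
= (8·(-4.379174) − (-4.393454)) / 7
= -30.639938 / 7 = -4.377134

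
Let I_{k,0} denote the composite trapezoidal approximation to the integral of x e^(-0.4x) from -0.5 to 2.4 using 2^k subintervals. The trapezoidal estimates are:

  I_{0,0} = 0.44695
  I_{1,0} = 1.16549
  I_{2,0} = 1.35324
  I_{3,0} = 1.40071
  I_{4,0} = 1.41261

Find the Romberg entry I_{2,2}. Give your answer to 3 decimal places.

Richardson extrapolation on the trapezoidal column (denominator 4−1=3):
I_{1,1} = 1.16549 + (1.16549 − 0.44695)/3 = 1.40500
I_{2,1} = (4·1.35324 − 1.16549) / 3 = 1.41582
I_{2,2} = (16·1.41582 − 1.40500) / 15 = 1.41654

1.417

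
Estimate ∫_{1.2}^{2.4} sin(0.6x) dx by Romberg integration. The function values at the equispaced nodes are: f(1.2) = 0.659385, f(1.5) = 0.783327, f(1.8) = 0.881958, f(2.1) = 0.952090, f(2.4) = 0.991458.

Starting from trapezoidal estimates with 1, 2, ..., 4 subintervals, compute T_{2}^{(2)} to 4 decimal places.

T_{0}^{(0)} (trapezoid, 1 panel, h=1.2000): 0.990506
T_{1}^{(0)} (trapezoid, 2 panels, h=0.6000): 1.024428
T_{2}^{(0)} (trapezoid, 4 panels, h=0.3000): 1.032839
T_{1}^{(1)} = 1.024428 + (1.024428 − 0.990506)/3 = 1.035735
T_{2}^{(1)} = 1.032839 + (1.032839 − 1.024428)/3 = 1.035643
T_{2}^{(2)} = 1.035643 + (1.035643 − 1.035735)/15 = 1.035637

1.0356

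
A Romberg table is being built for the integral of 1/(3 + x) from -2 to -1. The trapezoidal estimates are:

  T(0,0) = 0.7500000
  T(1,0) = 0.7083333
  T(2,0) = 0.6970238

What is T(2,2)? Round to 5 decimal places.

0.69317

Richardson extrapolation on the trapezoidal column (denominator 4−1=3):
T(1,1) = (4·0.7083333 − 0.7500000) / 3 = 0.6944444
T(2,1) = 0.6970238 + (0.6970238 − 0.7083333)/3 = 0.6932540
T(2,2) = 0.6932540 + (0.6932540 − 0.6944444)/15 = 0.6931746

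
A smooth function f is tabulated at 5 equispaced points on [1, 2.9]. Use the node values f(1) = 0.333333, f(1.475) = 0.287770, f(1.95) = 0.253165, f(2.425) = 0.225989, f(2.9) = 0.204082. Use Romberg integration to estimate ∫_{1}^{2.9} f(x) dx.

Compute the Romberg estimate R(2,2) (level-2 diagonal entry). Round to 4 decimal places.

0.4906

R(0,0) (trapezoid, 1 panel, h=1.9000): 0.510544
R(1,0) (trapezoid, 2 panels, h=0.9500): 0.495779
R(2,0) (trapezoid, 4 panels, h=0.4750): 0.491925
R(1,1) = 0.495779 + (0.495779 − 0.510544)/3 = 0.490857
R(2,1) = 0.491925 + (0.491925 − 0.495779)/3 = 0.490640
R(2,2) = 0.490640 + (0.490640 − 0.490857)/15 = 0.490626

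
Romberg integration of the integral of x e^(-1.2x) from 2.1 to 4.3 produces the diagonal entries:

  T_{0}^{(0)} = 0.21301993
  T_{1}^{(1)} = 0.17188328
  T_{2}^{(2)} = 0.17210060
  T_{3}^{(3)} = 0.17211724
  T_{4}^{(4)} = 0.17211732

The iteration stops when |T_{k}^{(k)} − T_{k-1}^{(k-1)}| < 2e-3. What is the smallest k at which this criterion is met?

|T_{1}^{(1)} − T_{0}^{(0)}| = 0.04113665 ≥ 2e-3
|T_{2}^{(2)} − T_{1}^{(1)}| = 0.00021732 < 2e-3

k = 2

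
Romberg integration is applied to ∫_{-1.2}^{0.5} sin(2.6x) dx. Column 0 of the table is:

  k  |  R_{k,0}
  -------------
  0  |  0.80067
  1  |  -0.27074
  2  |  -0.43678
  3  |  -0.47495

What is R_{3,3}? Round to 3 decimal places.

R_{1,1} = -0.27074 + (-0.27074 − 0.80067)/3 = -0.62788
R_{2,1} = (4·(-0.43678) − (-0.27074)) / 3 = -0.49213
R_{3,1} = (4·(-0.47495) − (-0.43678)) / 3 = -0.48767
R_{2,2} = (16·(-0.49213) − (-0.62788)) / 15 = -0.48308
R_{3,2} = (16·(-0.48767) − (-0.49213)) / 15 = -0.48737
R_{3,3} = -0.48737 + (-0.48737 − (-0.48308))/63 = -0.48744

-0.487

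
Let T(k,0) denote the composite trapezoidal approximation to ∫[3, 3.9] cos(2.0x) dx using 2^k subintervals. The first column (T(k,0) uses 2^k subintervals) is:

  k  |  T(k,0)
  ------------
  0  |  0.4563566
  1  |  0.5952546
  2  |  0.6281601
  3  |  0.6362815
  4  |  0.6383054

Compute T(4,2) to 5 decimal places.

0.63898

T(3,1) = 0.6362815 + (0.6362815 − 0.6281601)/3 = 0.6389886
T(4,1) = (4·0.6383054 − 0.6362815) / 3 = 0.6389800
T(4,2) = 0.6389800 + (0.6389800 − 0.6389886)/15 = 0.6389794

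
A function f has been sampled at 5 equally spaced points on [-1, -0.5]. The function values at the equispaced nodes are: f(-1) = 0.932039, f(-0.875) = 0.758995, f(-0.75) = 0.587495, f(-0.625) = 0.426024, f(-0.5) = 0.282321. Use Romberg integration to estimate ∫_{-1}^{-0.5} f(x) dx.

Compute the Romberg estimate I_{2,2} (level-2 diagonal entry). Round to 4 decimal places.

0.2971

I_{0,0} (trapezoid, 1 panel, h=0.5000): 0.303590
I_{1,0} (trapezoid, 2 panels, h=0.2500): 0.298669
I_{2,0} (trapezoid, 4 panels, h=0.1250): 0.297462
I_{1,1} = 0.298669 + (0.298669 − 0.303590)/3 = 0.297029
I_{2,1} = 0.297462 + (0.297462 − 0.298669)/3 = 0.297060
I_{2,2} = 0.297060 + (0.297060 − 0.297029)/15 = 0.297062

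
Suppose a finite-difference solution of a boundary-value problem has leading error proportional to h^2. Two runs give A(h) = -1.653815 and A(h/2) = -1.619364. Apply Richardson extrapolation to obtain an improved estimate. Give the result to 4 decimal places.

-1.6079

The leading error scales as h^2; refining by a factor of 2 reduces it by 2^2 = 4.
Extrapolated value = (4·A(h/2) − A(h)) / (4 − 1)
= (4·(-1.619364) − (-1.653815)) / 3
= -4.823641 / 3 = -1.607880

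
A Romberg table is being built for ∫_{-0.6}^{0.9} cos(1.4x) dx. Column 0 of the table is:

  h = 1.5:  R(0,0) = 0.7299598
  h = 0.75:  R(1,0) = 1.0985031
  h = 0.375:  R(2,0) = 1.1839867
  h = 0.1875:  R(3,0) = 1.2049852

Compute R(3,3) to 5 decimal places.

1.21195

R(1,1) = (4·1.0985031 − 0.7299598) / 3 = 1.2213509
R(2,1) = (4·1.1839867 − 1.0985031) / 3 = 1.2124812
R(3,1) = (4·1.2049852 − 1.1839867) / 3 = 1.2119847
R(2,2) = (16·1.2124812 − 1.2213509) / 15 = 1.2118899
R(3,2) = (16·1.2119847 − 1.2124812) / 15 = 1.2119516
R(3,3) = 1.2119516 + (1.2119516 − 1.2118899)/63 = 1.2119526
(Column j=1 coincides with Simpson's rule on the same nodes.)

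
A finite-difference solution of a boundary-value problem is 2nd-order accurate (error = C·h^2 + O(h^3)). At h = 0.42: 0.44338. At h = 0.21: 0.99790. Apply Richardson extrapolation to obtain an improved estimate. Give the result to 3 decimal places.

The leading error scales as h^2; refining by a factor of 2 reduces it by 2^2 = 4.
Extrapolated value = (4·A(h/2) − A(h)) / (4 − 1)
= (4·0.99790 − 0.44338) / 3
= 3.54822 / 3 = 1.18274

1.183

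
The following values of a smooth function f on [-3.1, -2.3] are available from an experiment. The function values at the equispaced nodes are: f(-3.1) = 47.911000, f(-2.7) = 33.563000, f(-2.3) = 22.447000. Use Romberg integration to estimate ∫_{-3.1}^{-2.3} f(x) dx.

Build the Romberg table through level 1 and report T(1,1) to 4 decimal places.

T(0,0) (trapezoid, 1 panel, h=0.8000): 28.143200
T(1,0) (trapezoid, 2 panels, h=0.4000): 27.496800
T(1,1) = 27.496800 + (27.496800 − 28.143200)/3 = 27.281333

27.2813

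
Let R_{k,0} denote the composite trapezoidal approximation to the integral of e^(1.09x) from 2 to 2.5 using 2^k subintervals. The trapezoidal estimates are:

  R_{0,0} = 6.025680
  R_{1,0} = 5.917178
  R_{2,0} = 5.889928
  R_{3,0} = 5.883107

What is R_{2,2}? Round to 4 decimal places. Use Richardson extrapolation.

Richardson extrapolation on the trapezoidal column (denominator 4−1=3):
R_{1,1} = 5.917178 + (5.917178 − 6.025680)/3 = 5.881011
R_{2,1} = 5.889928 + (5.889928 − 5.917178)/3 = 5.880845
R_{2,2} = 5.880845 + (5.880845 − 5.881011)/15 = 5.880834

5.8808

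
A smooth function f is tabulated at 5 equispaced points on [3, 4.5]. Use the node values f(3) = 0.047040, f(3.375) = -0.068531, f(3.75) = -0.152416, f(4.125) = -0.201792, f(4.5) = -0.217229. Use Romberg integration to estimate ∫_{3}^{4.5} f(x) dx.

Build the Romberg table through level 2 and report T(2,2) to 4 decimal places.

-0.1945

T(0,0) (trapezoid, 1 panel, h=1.5000): -0.127642
T(1,0) (trapezoid, 2 panels, h=0.7500): -0.178133
T(2,0) (trapezoid, 4 panels, h=0.3750): -0.190438
T(1,1) = -0.178133 + (-0.178133 − (-0.127642))/3 = -0.194963
T(2,1) = -0.190438 + (-0.190438 − (-0.178133))/3 = -0.194540
T(2,2) = -0.194540 + (-0.194540 − (-0.194963))/15 = -0.194512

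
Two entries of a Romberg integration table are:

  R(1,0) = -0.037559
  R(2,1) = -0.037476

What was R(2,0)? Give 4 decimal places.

-0.0375

From R(2,1) = (4·R(2,0) − R(1,0))/3, solve for R(2,0):
4·R(2,0) = 3·(-0.037476) + (-0.037559) = -0.149987
R(2,0) = -0.037497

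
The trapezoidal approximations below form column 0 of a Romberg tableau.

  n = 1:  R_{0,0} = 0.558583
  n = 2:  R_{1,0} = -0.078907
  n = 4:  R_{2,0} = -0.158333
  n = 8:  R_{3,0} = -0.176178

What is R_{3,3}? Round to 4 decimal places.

R_{1,1} = -0.078907 + (-0.078907 − 0.558583)/3 = -0.291404
R_{2,1} = -0.158333 + (-0.158333 − (-0.078907))/3 = -0.184808
R_{3,1} = (4·(-0.176178) − (-0.158333)) / 3 = -0.182126
R_{2,2} = (16·(-0.184808) − (-0.291404)) / 15 = -0.177702
R_{3,2} = -0.182126 + (-0.182126 − (-0.184808))/15 = -0.181947
R_{3,3} = -0.181947 + (-0.181947 − (-0.177702))/63 = -0.182014

-0.1820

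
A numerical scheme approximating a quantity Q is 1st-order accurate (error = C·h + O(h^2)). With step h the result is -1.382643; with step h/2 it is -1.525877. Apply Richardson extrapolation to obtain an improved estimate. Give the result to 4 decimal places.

Extrapolated value = (2·A(h/2) − A(h)) / (2 − 1)
= (2·(-1.525877) − (-1.382643)) / 1
= -1.669111 / 1 = -1.669111

-1.6691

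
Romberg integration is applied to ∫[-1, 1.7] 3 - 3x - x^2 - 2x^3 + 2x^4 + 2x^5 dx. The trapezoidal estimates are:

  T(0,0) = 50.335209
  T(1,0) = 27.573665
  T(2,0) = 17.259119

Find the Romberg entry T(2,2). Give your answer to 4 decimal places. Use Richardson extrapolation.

13.4099

T(1,1) = (4·27.573665 − 50.335209) / 3 = 19.986484
T(2,1) = (4·17.259119 − 27.573665) / 3 = 13.820937
T(2,2) = (16·13.820937 − 19.986484) / 15 = 13.409901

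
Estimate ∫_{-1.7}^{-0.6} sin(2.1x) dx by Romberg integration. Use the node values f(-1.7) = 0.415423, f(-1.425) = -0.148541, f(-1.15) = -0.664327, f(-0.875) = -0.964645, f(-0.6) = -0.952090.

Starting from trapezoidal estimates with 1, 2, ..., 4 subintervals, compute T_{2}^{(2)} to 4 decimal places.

T_{0}^{(0)} (trapezoid, 1 panel, h=1.1000): -0.295167
T_{1}^{(0)} (trapezoid, 2 panels, h=0.5500): -0.512963
T_{2}^{(0)} (trapezoid, 4 panels, h=0.2750): -0.562608
T_{1}^{(1)} = -0.512963 + (-0.512963 − (-0.295167))/3 = -0.585562
T_{2}^{(1)} = -0.562608 + (-0.562608 − (-0.512963))/3 = -0.579156
T_{2}^{(2)} = -0.579156 + (-0.579156 − (-0.585562))/15 = -0.578729

-0.5787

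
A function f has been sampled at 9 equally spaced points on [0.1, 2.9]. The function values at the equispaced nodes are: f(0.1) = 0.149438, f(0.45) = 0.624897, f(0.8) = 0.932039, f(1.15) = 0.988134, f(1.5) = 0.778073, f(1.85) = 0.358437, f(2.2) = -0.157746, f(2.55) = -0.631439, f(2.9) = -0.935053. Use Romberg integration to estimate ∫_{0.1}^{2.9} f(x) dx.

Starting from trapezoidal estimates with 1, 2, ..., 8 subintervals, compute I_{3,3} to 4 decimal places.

I_{0,0} (trapezoid, 1 panel, h=2.8000): -1.099861
I_{1,0} (trapezoid, 2 panels, h=1.4000): 0.539372
I_{2,0} (trapezoid, 4 panels, h=0.7000): 0.811691
I_{3,0} (trapezoid, 8 panels, h=0.3500): 0.874856
I_{1,1} = 0.539372 + (0.539372 − (-1.099861))/3 = 1.085783
I_{2,1} = 0.811691 + (0.811691 − 0.539372)/3 = 0.902464
I_{3,1} = 0.874856 + (0.874856 − 0.811691)/3 = 0.895911
I_{2,2} = 0.902464 + (0.902464 − 1.085783)/15 = 0.890243
I_{3,2} = 0.895911 + (0.895911 − 0.902464)/15 = 0.895474
I_{3,3} = 0.895474 + (0.895474 − 0.890243)/63 = 0.895557

0.8956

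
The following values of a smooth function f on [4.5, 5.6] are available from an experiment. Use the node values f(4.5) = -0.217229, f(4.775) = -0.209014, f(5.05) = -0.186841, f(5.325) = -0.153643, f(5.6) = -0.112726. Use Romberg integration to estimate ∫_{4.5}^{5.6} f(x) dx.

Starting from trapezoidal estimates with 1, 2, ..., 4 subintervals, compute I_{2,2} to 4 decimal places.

-0.1975

I_{0,0} (trapezoid, 1 panel, h=1.1000): -0.181475
I_{1,0} (trapezoid, 2 panels, h=0.5500): -0.193500
I_{2,0} (trapezoid, 4 panels, h=0.2750): -0.196481
I_{1,1} = -0.193500 + (-0.193500 − (-0.181475))/3 = -0.197508
I_{2,1} = -0.196481 + (-0.196481 − (-0.193500))/3 = -0.197475
I_{2,2} = -0.197475 + (-0.197475 − (-0.197508))/15 = -0.197473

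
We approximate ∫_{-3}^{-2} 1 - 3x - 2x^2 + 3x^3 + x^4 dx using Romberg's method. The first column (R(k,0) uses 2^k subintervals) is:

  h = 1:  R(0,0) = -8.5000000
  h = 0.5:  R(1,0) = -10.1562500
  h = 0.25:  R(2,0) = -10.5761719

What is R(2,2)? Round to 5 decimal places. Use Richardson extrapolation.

Richardson extrapolation on the trapezoidal column (denominator 4−1=3):
R(1,1) = (4·(-10.1562500) − (-8.5000000)) / 3 = -10.7083333
R(2,1) = -10.5761719 + (-10.5761719 − (-10.1562500))/3 = -10.7161459
R(2,2) = -10.7161459 + (-10.7161459 − (-10.7083333))/15 = -10.7166667

-10.71667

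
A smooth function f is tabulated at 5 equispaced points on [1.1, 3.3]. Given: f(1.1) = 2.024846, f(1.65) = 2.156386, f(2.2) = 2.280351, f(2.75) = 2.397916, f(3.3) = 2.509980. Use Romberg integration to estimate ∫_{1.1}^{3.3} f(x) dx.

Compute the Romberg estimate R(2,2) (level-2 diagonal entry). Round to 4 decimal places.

R(0,0) (trapezoid, 1 panel, h=2.2000): 4.988309
R(1,0) (trapezoid, 2 panels, h=1.1000): 5.002540
R(2,0) (trapezoid, 4 panels, h=0.5500): 5.006136
R(1,1) = 5.002540 + (5.002540 − 4.988309)/3 = 5.007284
R(2,1) = 5.006136 + (5.006136 − 5.002540)/3 = 5.007335
R(2,2) = 5.007335 + (5.007335 − 5.007284)/15 = 5.007338

5.0073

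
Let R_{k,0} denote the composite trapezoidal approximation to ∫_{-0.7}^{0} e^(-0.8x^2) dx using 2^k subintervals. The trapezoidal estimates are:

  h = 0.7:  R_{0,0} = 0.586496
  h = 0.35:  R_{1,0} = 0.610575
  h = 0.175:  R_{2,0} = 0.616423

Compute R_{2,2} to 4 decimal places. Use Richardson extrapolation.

Richardson extrapolation on the trapezoidal column (denominator 4−1=3):
R_{1,1} = 0.610575 + (0.610575 − 0.586496)/3 = 0.618601
R_{2,1} = (4·0.616423 − 0.610575) / 3 = 0.618372
R_{2,2} = (16·0.618372 − 0.618601) / 15 = 0.618357
(Column j=1 coincides with Simpson's rule on the same nodes.)

0.6184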